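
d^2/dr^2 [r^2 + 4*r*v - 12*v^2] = 2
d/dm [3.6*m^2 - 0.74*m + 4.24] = 7.2*m - 0.74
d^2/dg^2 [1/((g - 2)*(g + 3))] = 2*((g - 2)^2 + (g - 2)*(g + 3) + (g + 3)^2)/((g - 2)^3*(g + 3)^3)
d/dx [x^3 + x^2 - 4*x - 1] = 3*x^2 + 2*x - 4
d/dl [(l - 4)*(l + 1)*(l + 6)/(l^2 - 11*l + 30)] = (l^4 - 22*l^3 + 79*l^2 + 228*l - 924)/(l^4 - 22*l^3 + 181*l^2 - 660*l + 900)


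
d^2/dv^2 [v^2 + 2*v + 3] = 2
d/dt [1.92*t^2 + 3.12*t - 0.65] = 3.84*t + 3.12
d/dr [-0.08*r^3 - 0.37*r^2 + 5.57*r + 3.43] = -0.24*r^2 - 0.74*r + 5.57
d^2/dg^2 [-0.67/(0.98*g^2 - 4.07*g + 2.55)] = (1.286936*g^2 - 5.344724*g - 0.67*(1.96*g - 4.07)*(3.92*g - 8.14) + 3.34866)/(0.98*g^2 - 4.07*g + 2.55)^3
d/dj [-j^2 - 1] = -2*j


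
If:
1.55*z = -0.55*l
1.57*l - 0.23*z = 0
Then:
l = 0.00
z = 0.00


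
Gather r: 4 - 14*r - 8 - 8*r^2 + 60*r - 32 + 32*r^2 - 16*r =24*r^2 + 30*r - 36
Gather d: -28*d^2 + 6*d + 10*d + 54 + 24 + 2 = -28*d^2 + 16*d + 80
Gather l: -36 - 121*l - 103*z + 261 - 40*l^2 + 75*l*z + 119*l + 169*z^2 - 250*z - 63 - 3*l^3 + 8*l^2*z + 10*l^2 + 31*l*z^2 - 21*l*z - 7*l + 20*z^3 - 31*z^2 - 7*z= -3*l^3 + l^2*(8*z - 30) + l*(31*z^2 + 54*z - 9) + 20*z^3 + 138*z^2 - 360*z + 162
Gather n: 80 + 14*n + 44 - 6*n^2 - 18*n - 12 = -6*n^2 - 4*n + 112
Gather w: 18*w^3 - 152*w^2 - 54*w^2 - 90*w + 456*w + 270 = 18*w^3 - 206*w^2 + 366*w + 270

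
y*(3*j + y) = 3*j*y + y^2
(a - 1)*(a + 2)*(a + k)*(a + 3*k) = a^4 + 4*a^3*k + a^3 + 3*a^2*k^2 + 4*a^2*k - 2*a^2 + 3*a*k^2 - 8*a*k - 6*k^2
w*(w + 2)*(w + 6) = w^3 + 8*w^2 + 12*w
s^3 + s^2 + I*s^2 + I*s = s*(s + 1)*(s + I)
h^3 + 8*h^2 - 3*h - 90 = (h - 3)*(h + 5)*(h + 6)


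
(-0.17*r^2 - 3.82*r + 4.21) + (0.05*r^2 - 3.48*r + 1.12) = -0.12*r^2 - 7.3*r + 5.33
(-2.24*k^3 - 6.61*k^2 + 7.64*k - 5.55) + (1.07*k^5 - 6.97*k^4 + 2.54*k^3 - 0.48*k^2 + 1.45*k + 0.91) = 1.07*k^5 - 6.97*k^4 + 0.3*k^3 - 7.09*k^2 + 9.09*k - 4.64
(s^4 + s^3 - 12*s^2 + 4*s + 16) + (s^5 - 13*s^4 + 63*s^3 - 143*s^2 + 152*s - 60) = s^5 - 12*s^4 + 64*s^3 - 155*s^2 + 156*s - 44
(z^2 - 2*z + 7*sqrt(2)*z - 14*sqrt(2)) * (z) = z^3 - 2*z^2 + 7*sqrt(2)*z^2 - 14*sqrt(2)*z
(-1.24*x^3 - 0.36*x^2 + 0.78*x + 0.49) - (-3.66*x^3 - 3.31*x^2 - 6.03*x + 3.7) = 2.42*x^3 + 2.95*x^2 + 6.81*x - 3.21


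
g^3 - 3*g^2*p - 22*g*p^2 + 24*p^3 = (g - 6*p)*(g - p)*(g + 4*p)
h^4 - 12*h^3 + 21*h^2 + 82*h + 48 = (h - 8)*(h - 6)*(h + 1)^2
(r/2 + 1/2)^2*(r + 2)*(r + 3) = r^4/4 + 7*r^3/4 + 17*r^2/4 + 17*r/4 + 3/2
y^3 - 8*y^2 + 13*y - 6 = (y - 6)*(y - 1)^2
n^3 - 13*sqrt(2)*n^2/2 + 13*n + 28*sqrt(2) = (n - 4*sqrt(2))*(n - 7*sqrt(2)/2)*(n + sqrt(2))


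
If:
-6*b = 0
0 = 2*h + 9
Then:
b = 0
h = -9/2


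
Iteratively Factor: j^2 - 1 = (j + 1)*(j - 1)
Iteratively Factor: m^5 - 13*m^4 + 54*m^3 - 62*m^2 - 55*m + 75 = (m - 1)*(m^4 - 12*m^3 + 42*m^2 - 20*m - 75) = (m - 5)*(m - 1)*(m^3 - 7*m^2 + 7*m + 15) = (m - 5)*(m - 3)*(m - 1)*(m^2 - 4*m - 5) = (m - 5)*(m - 3)*(m - 1)*(m + 1)*(m - 5)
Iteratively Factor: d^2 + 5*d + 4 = (d + 1)*(d + 4)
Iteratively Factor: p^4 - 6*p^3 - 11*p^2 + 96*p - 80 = (p - 4)*(p^3 - 2*p^2 - 19*p + 20) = (p - 5)*(p - 4)*(p^2 + 3*p - 4) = (p - 5)*(p - 4)*(p + 4)*(p - 1)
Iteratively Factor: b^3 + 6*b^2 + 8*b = (b + 4)*(b^2 + 2*b) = b*(b + 4)*(b + 2)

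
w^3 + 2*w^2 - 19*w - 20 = (w - 4)*(w + 1)*(w + 5)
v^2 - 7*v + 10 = (v - 5)*(v - 2)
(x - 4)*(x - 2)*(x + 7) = x^3 + x^2 - 34*x + 56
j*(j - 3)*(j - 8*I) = j^3 - 3*j^2 - 8*I*j^2 + 24*I*j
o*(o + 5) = o^2 + 5*o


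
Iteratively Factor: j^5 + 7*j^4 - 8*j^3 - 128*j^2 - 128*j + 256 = (j + 4)*(j^4 + 3*j^3 - 20*j^2 - 48*j + 64) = (j - 4)*(j + 4)*(j^3 + 7*j^2 + 8*j - 16) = (j - 4)*(j - 1)*(j + 4)*(j^2 + 8*j + 16) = (j - 4)*(j - 1)*(j + 4)^2*(j + 4)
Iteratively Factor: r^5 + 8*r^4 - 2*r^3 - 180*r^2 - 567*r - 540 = (r + 4)*(r^4 + 4*r^3 - 18*r^2 - 108*r - 135) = (r - 5)*(r + 4)*(r^3 + 9*r^2 + 27*r + 27) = (r - 5)*(r + 3)*(r + 4)*(r^2 + 6*r + 9) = (r - 5)*(r + 3)^2*(r + 4)*(r + 3)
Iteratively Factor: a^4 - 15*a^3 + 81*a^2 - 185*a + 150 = (a - 3)*(a^3 - 12*a^2 + 45*a - 50) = (a - 5)*(a - 3)*(a^2 - 7*a + 10) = (a - 5)*(a - 3)*(a - 2)*(a - 5)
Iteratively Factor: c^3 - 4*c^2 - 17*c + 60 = (c - 3)*(c^2 - c - 20) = (c - 3)*(c + 4)*(c - 5)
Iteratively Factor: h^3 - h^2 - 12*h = (h - 4)*(h^2 + 3*h) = h*(h - 4)*(h + 3)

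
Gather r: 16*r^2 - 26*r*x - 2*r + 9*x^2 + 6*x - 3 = 16*r^2 + r*(-26*x - 2) + 9*x^2 + 6*x - 3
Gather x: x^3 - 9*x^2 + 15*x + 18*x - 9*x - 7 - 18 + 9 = x^3 - 9*x^2 + 24*x - 16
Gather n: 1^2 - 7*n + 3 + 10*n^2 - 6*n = 10*n^2 - 13*n + 4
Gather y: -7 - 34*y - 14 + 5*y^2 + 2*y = 5*y^2 - 32*y - 21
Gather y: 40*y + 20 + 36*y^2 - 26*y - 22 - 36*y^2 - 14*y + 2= 0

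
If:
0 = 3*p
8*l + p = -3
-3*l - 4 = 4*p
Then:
No Solution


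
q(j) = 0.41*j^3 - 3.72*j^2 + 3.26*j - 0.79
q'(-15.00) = 391.61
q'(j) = 1.23*j^2 - 7.44*j + 3.26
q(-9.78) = -772.02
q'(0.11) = 2.46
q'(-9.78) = 193.67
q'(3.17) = -7.96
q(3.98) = -20.89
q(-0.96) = -7.71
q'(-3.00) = 36.65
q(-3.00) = -55.12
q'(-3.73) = 48.12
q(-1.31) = -12.37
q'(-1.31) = 15.12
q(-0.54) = -3.70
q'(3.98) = -6.87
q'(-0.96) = 11.54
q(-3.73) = -85.98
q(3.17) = -14.78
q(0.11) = -0.48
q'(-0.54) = 7.64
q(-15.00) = -2270.44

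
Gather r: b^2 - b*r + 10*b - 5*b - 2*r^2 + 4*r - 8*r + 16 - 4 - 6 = b^2 + 5*b - 2*r^2 + r*(-b - 4) + 6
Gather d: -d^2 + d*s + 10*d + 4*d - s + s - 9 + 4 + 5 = -d^2 + d*(s + 14)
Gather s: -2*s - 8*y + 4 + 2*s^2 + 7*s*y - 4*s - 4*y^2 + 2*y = 2*s^2 + s*(7*y - 6) - 4*y^2 - 6*y + 4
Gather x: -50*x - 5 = -50*x - 5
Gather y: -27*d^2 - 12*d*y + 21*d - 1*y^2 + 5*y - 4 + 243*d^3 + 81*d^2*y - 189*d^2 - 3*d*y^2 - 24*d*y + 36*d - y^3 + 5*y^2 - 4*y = 243*d^3 - 216*d^2 + 57*d - y^3 + y^2*(4 - 3*d) + y*(81*d^2 - 36*d + 1) - 4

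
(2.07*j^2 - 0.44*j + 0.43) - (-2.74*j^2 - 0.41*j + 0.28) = 4.81*j^2 - 0.03*j + 0.15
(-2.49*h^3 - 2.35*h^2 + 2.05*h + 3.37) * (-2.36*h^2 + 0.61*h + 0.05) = 5.8764*h^5 + 4.0271*h^4 - 6.396*h^3 - 6.8202*h^2 + 2.1582*h + 0.1685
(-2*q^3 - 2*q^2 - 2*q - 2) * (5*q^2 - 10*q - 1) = -10*q^5 + 10*q^4 + 12*q^3 + 12*q^2 + 22*q + 2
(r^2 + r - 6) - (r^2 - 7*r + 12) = 8*r - 18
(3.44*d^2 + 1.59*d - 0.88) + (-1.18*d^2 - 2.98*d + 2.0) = 2.26*d^2 - 1.39*d + 1.12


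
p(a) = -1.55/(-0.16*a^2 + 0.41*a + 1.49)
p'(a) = -1.55*(0.32*a - 0.41)/(-0.16*a^2 + 0.41*a + 1.49)^2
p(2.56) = -1.04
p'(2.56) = -0.29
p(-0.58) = -1.29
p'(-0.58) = 0.64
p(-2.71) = 1.95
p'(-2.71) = 3.12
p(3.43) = -1.53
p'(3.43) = -1.04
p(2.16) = -0.95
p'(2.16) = -0.16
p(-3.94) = 0.59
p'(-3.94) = 0.38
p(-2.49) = 2.96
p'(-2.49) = 6.84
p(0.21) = -0.99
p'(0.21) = 0.22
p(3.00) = -1.21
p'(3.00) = -0.52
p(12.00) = 0.09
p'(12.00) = -0.02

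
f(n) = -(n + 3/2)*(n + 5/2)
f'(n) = -2*n - 4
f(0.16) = -4.42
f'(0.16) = -4.32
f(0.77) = -7.42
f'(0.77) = -5.54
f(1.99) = -15.67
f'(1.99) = -7.98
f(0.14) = -4.33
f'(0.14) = -4.28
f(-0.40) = -2.31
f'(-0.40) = -3.20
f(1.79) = -14.11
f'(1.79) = -7.58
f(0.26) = -4.86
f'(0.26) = -4.52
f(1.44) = -11.58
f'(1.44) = -6.88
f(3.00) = -24.75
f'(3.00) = -10.00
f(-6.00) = -15.75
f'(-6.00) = 8.00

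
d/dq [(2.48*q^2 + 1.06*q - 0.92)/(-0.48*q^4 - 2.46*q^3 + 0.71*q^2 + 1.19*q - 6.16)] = (2.3808*q^5 + 7.6272*q^4 + 3.4488*q^3 - 4.591*q^2 - 29.2472*q - 5.4348)/(0.2304*q^8 + 2.3616*q^7 + 5.37*q^6 - 4.6356*q^5 + 0.5629*q^4 + 31.997*q^3 - 7.3311*q^2 - 14.6608*q + 37.9456)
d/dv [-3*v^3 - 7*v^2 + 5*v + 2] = -9*v^2 - 14*v + 5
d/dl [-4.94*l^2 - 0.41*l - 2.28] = -9.88*l - 0.41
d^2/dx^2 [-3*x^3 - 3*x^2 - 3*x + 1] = -18*x - 6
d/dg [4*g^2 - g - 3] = 8*g - 1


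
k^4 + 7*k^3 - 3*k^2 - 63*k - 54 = (k - 3)*(k + 1)*(k + 3)*(k + 6)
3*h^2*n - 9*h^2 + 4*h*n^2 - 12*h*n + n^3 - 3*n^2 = (h + n)*(3*h + n)*(n - 3)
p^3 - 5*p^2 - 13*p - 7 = (p - 7)*(p + 1)^2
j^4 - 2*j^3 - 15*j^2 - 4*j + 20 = (j - 5)*(j - 1)*(j + 2)^2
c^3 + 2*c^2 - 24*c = c*(c - 4)*(c + 6)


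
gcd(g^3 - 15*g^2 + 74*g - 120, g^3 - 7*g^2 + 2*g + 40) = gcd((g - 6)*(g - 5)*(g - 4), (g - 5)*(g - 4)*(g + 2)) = g^2 - 9*g + 20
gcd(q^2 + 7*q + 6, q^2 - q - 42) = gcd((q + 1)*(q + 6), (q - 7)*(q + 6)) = q + 6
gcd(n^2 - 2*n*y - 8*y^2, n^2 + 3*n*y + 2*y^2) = n + 2*y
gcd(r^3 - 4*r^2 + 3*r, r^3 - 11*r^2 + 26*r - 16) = r - 1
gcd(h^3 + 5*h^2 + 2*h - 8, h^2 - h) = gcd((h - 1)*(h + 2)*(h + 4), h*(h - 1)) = h - 1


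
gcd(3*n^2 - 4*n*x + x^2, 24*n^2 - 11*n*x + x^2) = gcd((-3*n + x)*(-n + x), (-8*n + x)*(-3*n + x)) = -3*n + x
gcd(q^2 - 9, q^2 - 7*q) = 1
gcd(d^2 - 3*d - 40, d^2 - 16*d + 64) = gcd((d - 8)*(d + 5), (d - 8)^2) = d - 8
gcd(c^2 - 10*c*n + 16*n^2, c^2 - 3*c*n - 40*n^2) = c - 8*n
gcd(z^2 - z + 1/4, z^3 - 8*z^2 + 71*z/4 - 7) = z - 1/2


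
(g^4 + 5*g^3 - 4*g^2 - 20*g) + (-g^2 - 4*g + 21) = g^4 + 5*g^3 - 5*g^2 - 24*g + 21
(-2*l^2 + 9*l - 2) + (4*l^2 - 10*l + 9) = 2*l^2 - l + 7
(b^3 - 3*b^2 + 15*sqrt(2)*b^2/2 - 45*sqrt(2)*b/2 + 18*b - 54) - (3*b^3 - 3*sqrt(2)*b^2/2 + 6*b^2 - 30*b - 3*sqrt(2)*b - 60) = -2*b^3 - 9*b^2 + 9*sqrt(2)*b^2 - 39*sqrt(2)*b/2 + 48*b + 6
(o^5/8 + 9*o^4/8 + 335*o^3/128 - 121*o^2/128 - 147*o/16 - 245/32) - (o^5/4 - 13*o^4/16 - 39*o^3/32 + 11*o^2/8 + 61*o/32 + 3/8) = -o^5/8 + 31*o^4/16 + 491*o^3/128 - 297*o^2/128 - 355*o/32 - 257/32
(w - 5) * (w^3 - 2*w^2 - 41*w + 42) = w^4 - 7*w^3 - 31*w^2 + 247*w - 210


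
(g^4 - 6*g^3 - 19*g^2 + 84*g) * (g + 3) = g^5 - 3*g^4 - 37*g^3 + 27*g^2 + 252*g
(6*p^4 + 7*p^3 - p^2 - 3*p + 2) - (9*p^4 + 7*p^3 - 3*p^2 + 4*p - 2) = -3*p^4 + 2*p^2 - 7*p + 4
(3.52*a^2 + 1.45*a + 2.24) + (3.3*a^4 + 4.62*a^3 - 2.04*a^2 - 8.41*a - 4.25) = 3.3*a^4 + 4.62*a^3 + 1.48*a^2 - 6.96*a - 2.01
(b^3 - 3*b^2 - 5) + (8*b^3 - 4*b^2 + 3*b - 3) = 9*b^3 - 7*b^2 + 3*b - 8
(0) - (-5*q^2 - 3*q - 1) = 5*q^2 + 3*q + 1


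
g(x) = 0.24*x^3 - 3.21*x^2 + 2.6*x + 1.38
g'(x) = 0.72*x^2 - 6.42*x + 2.6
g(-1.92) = -17.14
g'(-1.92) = 17.58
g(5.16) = -37.70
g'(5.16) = -11.36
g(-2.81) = -36.60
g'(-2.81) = 26.33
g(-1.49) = -10.41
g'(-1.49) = 13.76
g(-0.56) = -1.12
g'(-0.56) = 6.42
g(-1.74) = -14.13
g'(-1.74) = 15.95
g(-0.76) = -2.56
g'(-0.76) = 7.90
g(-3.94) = -73.37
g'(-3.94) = 39.07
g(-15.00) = -1569.87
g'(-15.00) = 260.90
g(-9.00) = -456.99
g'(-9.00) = 118.70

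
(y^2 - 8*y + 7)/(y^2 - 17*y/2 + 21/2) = 2*(y - 1)/(2*y - 3)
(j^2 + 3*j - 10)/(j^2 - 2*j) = (j + 5)/j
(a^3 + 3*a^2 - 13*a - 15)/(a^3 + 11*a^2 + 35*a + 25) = (a - 3)/(a + 5)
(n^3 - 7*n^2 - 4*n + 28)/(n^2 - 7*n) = n - 4/n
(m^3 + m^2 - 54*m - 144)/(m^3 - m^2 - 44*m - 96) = (m + 6)/(m + 4)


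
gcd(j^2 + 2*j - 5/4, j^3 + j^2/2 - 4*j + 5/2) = j + 5/2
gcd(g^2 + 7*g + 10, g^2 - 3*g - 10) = g + 2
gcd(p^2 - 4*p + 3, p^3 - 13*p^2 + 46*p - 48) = p - 3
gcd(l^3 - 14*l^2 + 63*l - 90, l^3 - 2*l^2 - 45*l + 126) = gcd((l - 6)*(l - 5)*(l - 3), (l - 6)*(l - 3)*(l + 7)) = l^2 - 9*l + 18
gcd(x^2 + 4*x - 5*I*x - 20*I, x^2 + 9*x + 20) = x + 4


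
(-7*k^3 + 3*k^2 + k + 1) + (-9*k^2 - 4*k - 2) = -7*k^3 - 6*k^2 - 3*k - 1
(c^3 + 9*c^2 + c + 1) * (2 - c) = -c^4 - 7*c^3 + 17*c^2 + c + 2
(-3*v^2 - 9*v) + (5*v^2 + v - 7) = 2*v^2 - 8*v - 7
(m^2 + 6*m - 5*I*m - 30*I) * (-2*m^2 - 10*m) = -2*m^4 - 22*m^3 + 10*I*m^3 - 60*m^2 + 110*I*m^2 + 300*I*m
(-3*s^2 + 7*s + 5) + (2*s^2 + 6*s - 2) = -s^2 + 13*s + 3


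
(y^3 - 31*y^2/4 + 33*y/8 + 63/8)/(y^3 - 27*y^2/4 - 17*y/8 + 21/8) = (2*y - 3)/(2*y - 1)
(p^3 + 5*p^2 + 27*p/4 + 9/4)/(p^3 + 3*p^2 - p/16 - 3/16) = 4*(4*p^2 + 8*p + 3)/(16*p^2 - 1)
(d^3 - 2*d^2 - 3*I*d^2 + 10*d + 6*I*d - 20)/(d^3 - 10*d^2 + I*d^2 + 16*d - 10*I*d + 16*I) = (d^2 - 3*I*d + 10)/(d^2 + d*(-8 + I) - 8*I)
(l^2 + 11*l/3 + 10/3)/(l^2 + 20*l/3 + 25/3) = (l + 2)/(l + 5)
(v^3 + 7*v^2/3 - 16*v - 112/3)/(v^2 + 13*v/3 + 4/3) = (3*v^2 - 5*v - 28)/(3*v + 1)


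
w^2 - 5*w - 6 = (w - 6)*(w + 1)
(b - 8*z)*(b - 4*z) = b^2 - 12*b*z + 32*z^2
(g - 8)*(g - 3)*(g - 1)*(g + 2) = g^4 - 10*g^3 + 11*g^2 + 46*g - 48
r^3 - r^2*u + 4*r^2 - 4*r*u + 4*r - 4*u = (r + 2)^2*(r - u)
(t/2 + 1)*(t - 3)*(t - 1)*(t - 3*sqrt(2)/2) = t^4/2 - 3*sqrt(2)*t^3/4 - t^3 - 5*t^2/2 + 3*sqrt(2)*t^2/2 + 3*t + 15*sqrt(2)*t/4 - 9*sqrt(2)/2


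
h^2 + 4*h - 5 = (h - 1)*(h + 5)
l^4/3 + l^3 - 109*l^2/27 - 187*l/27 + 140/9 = (l/3 + 1)*(l - 7/3)*(l - 5/3)*(l + 4)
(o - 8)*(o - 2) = o^2 - 10*o + 16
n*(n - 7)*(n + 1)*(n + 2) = n^4 - 4*n^3 - 19*n^2 - 14*n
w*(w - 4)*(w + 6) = w^3 + 2*w^2 - 24*w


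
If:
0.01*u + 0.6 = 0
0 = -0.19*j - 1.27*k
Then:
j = -6.68421052631579*k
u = -60.00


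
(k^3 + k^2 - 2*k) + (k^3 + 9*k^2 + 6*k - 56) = 2*k^3 + 10*k^2 + 4*k - 56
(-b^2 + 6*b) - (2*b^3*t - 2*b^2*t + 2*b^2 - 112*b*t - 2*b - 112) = -2*b^3*t + 2*b^2*t - 3*b^2 + 112*b*t + 8*b + 112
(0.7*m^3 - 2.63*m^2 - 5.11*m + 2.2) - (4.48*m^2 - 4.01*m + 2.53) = 0.7*m^3 - 7.11*m^2 - 1.1*m - 0.33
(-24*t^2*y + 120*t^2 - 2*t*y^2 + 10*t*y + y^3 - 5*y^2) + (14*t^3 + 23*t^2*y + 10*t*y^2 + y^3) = 14*t^3 - t^2*y + 120*t^2 + 8*t*y^2 + 10*t*y + 2*y^3 - 5*y^2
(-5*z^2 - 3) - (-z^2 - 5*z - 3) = -4*z^2 + 5*z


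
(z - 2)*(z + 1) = z^2 - z - 2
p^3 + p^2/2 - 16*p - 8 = (p - 4)*(p + 1/2)*(p + 4)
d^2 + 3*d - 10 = (d - 2)*(d + 5)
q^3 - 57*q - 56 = (q - 8)*(q + 1)*(q + 7)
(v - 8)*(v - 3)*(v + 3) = v^3 - 8*v^2 - 9*v + 72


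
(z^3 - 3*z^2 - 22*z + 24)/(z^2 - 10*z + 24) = (z^2 + 3*z - 4)/(z - 4)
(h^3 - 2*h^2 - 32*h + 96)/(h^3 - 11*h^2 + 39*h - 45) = (h^3 - 2*h^2 - 32*h + 96)/(h^3 - 11*h^2 + 39*h - 45)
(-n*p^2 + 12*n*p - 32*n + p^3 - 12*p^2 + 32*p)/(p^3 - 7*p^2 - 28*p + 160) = (-n + p)/(p + 5)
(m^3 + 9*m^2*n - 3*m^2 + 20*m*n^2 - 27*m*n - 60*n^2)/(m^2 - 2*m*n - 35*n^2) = (m^2 + 4*m*n - 3*m - 12*n)/(m - 7*n)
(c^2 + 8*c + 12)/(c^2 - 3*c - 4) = (c^2 + 8*c + 12)/(c^2 - 3*c - 4)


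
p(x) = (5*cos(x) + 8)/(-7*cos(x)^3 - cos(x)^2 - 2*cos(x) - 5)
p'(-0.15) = 0.17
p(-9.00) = 2.68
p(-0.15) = -0.88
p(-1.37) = -1.64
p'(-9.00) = 16.70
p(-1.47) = -1.63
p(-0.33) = -0.93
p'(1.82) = 0.17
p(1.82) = -1.52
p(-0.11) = -0.87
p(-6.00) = -0.91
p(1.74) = -1.54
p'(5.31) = 0.94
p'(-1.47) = -0.20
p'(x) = (5*cos(x) + 8)*(-21*sin(x)*cos(x)^2 - 2*sin(x)*cos(x) - 2*sin(x))/(-7*cos(x)^3 - cos(x)^2 - 2*cos(x) - 5)^2 - 5*sin(x)/(-7*cos(x)^3 - cos(x)^2 - 2*cos(x) - 5) = (-70*cos(x)^3 - 173*cos(x)^2 - 16*cos(x) + 9)*sin(x)/(7*cos(x)^3 + cos(x)^2 + 2*cos(x) + 5)^2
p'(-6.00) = -0.32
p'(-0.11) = 0.12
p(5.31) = -1.41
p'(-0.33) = 0.38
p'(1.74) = 0.32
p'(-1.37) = 0.05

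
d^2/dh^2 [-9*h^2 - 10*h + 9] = -18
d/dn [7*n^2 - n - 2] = 14*n - 1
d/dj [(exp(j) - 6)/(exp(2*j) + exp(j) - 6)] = (12 - exp(j))*exp(2*j)/(exp(4*j) + 2*exp(3*j) - 11*exp(2*j) - 12*exp(j) + 36)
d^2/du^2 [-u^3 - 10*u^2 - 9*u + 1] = -6*u - 20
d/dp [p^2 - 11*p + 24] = 2*p - 11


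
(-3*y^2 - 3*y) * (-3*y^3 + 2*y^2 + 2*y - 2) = 9*y^5 + 3*y^4 - 12*y^3 + 6*y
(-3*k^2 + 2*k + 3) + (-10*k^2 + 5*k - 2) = -13*k^2 + 7*k + 1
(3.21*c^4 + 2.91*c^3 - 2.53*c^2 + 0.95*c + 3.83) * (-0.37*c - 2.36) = -1.1877*c^5 - 8.6523*c^4 - 5.9315*c^3 + 5.6193*c^2 - 3.6591*c - 9.0388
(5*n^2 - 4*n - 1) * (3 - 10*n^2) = -50*n^4 + 40*n^3 + 25*n^2 - 12*n - 3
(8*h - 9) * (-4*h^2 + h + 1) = -32*h^3 + 44*h^2 - h - 9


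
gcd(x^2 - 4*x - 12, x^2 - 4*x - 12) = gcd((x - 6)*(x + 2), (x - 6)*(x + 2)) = x^2 - 4*x - 12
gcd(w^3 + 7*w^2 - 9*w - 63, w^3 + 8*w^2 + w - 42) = w^2 + 10*w + 21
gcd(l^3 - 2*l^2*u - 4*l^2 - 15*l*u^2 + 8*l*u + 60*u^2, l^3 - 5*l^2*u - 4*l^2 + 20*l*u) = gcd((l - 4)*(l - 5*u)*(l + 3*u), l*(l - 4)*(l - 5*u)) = -l^2 + 5*l*u + 4*l - 20*u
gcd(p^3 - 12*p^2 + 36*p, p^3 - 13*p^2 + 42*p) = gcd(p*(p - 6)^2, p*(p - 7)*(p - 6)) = p^2 - 6*p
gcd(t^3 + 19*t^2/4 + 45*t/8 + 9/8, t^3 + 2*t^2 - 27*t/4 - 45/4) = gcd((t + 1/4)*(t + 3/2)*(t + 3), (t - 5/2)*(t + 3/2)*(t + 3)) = t^2 + 9*t/2 + 9/2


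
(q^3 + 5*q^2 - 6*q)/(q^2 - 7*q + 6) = q*(q + 6)/(q - 6)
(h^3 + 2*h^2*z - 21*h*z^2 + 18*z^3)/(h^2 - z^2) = (h^2 + 3*h*z - 18*z^2)/(h + z)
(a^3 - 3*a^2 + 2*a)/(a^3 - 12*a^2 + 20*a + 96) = a*(a^2 - 3*a + 2)/(a^3 - 12*a^2 + 20*a + 96)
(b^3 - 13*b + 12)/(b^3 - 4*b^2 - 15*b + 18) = (b^2 + b - 12)/(b^2 - 3*b - 18)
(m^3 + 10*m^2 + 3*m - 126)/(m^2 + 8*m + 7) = (m^2 + 3*m - 18)/(m + 1)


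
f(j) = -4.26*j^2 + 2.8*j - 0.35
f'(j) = 2.8 - 8.52*j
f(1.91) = -10.54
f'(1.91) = -13.47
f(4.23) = -64.73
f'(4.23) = -33.24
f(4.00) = -57.31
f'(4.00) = -31.28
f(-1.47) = -13.67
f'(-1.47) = 15.32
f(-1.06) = -8.10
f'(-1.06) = 11.83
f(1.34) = -4.25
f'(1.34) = -8.62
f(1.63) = -7.10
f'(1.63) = -11.09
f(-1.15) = -9.20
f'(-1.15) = 12.60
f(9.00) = -320.21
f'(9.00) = -73.88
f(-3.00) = -47.09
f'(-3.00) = 28.36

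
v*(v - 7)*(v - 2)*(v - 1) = v^4 - 10*v^3 + 23*v^2 - 14*v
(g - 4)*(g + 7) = g^2 + 3*g - 28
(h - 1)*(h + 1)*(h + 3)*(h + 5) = h^4 + 8*h^3 + 14*h^2 - 8*h - 15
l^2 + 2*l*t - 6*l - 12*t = (l - 6)*(l + 2*t)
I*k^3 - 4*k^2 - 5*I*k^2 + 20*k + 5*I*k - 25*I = (k - 5)*(k + 5*I)*(I*k + 1)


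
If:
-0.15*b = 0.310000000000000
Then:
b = -2.07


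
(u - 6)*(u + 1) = u^2 - 5*u - 6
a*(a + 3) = a^2 + 3*a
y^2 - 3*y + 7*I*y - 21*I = (y - 3)*(y + 7*I)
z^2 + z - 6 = (z - 2)*(z + 3)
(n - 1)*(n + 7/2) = n^2 + 5*n/2 - 7/2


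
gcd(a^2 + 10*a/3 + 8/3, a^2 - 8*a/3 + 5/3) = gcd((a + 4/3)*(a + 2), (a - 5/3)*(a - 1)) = 1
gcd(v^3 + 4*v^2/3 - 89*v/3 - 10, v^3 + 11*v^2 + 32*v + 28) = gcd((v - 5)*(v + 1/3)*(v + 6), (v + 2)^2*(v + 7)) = 1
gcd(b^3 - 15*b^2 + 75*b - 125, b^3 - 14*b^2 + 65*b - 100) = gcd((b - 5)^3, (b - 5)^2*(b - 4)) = b^2 - 10*b + 25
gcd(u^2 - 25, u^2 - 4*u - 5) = u - 5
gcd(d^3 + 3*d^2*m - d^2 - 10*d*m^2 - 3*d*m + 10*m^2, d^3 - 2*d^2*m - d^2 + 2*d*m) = d^2 - 2*d*m - d + 2*m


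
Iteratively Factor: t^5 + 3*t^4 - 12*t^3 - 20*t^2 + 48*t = (t + 4)*(t^4 - t^3 - 8*t^2 + 12*t) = (t + 3)*(t + 4)*(t^3 - 4*t^2 + 4*t) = (t - 2)*(t + 3)*(t + 4)*(t^2 - 2*t) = (t - 2)^2*(t + 3)*(t + 4)*(t)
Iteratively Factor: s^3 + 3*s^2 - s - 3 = (s - 1)*(s^2 + 4*s + 3) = (s - 1)*(s + 3)*(s + 1)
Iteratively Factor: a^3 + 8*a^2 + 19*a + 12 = (a + 1)*(a^2 + 7*a + 12) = (a + 1)*(a + 4)*(a + 3)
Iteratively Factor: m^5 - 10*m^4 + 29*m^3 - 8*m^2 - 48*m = (m + 1)*(m^4 - 11*m^3 + 40*m^2 - 48*m) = (m - 4)*(m + 1)*(m^3 - 7*m^2 + 12*m) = (m - 4)^2*(m + 1)*(m^2 - 3*m) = (m - 4)^2*(m - 3)*(m + 1)*(m)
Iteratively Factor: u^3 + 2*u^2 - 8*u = (u)*(u^2 + 2*u - 8) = u*(u + 4)*(u - 2)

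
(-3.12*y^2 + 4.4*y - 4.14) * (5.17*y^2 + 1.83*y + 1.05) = -16.1304*y^4 + 17.0384*y^3 - 16.6278*y^2 - 2.9562*y - 4.347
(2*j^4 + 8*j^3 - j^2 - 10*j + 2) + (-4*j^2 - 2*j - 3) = 2*j^4 + 8*j^3 - 5*j^2 - 12*j - 1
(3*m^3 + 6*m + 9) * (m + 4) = 3*m^4 + 12*m^3 + 6*m^2 + 33*m + 36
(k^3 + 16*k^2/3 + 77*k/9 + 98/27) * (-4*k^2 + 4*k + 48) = -4*k^5 - 52*k^4/3 + 316*k^3/9 + 7444*k^2/27 + 11480*k/27 + 1568/9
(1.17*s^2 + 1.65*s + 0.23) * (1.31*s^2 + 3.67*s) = 1.5327*s^4 + 6.4554*s^3 + 6.3568*s^2 + 0.8441*s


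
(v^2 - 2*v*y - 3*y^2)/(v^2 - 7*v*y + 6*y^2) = (v^2 - 2*v*y - 3*y^2)/(v^2 - 7*v*y + 6*y^2)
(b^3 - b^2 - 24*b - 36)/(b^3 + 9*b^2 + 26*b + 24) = (b - 6)/(b + 4)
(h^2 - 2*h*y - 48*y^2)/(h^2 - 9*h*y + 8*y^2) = (-h - 6*y)/(-h + y)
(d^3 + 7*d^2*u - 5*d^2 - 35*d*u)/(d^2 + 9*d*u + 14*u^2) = d*(d - 5)/(d + 2*u)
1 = 1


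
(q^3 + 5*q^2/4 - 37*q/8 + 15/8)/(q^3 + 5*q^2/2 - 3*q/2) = (q - 5/4)/q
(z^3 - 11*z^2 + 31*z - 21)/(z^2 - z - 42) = (z^2 - 4*z + 3)/(z + 6)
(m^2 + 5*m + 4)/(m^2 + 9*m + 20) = (m + 1)/(m + 5)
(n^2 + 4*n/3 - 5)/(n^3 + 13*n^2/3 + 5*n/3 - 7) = (3*n - 5)/(3*n^2 + 4*n - 7)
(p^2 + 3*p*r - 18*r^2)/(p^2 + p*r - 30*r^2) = (p - 3*r)/(p - 5*r)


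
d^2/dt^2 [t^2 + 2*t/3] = 2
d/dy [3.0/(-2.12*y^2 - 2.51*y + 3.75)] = (12.72*y + 7.53)/(2.12*y^2 + 2.51*y - 3.75)^2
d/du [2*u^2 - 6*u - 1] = 4*u - 6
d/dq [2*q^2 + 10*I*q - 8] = 4*q + 10*I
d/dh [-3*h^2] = -6*h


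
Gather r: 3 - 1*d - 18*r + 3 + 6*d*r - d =-2*d + r*(6*d - 18) + 6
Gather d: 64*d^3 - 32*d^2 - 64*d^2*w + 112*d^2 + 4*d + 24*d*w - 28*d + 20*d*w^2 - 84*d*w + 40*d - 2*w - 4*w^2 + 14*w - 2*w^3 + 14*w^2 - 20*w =64*d^3 + d^2*(80 - 64*w) + d*(20*w^2 - 60*w + 16) - 2*w^3 + 10*w^2 - 8*w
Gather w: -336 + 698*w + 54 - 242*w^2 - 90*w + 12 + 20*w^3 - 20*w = 20*w^3 - 242*w^2 + 588*w - 270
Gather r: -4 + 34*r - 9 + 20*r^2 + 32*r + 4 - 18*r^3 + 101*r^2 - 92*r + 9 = -18*r^3 + 121*r^2 - 26*r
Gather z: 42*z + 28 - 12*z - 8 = 30*z + 20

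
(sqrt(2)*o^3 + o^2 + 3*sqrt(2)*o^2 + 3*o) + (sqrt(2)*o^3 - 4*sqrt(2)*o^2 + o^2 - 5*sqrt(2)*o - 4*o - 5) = 2*sqrt(2)*o^3 - sqrt(2)*o^2 + 2*o^2 - 5*sqrt(2)*o - o - 5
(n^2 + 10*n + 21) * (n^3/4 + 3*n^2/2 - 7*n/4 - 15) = n^5/4 + 4*n^4 + 37*n^3/2 - n^2 - 747*n/4 - 315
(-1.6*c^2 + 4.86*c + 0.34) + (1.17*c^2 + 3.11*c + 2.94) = -0.43*c^2 + 7.97*c + 3.28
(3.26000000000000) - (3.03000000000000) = 0.230000000000000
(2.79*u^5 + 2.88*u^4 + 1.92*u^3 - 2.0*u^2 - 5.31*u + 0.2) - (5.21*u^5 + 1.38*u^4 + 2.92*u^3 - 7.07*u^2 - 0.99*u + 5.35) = -2.42*u^5 + 1.5*u^4 - 1.0*u^3 + 5.07*u^2 - 4.32*u - 5.15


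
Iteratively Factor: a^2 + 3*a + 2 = (a + 1)*(a + 2)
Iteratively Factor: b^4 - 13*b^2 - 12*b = (b - 4)*(b^3 + 4*b^2 + 3*b) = (b - 4)*(b + 3)*(b^2 + b) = b*(b - 4)*(b + 3)*(b + 1)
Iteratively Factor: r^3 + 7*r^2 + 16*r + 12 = (r + 2)*(r^2 + 5*r + 6) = (r + 2)*(r + 3)*(r + 2)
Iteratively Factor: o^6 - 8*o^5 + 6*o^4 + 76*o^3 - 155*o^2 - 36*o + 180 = (o - 3)*(o^5 - 5*o^4 - 9*o^3 + 49*o^2 - 8*o - 60) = (o - 3)*(o - 2)*(o^4 - 3*o^3 - 15*o^2 + 19*o + 30) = (o - 3)*(o - 2)*(o + 3)*(o^3 - 6*o^2 + 3*o + 10) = (o - 3)*(o - 2)^2*(o + 3)*(o^2 - 4*o - 5) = (o - 5)*(o - 3)*(o - 2)^2*(o + 3)*(o + 1)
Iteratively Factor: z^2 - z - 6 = (z + 2)*(z - 3)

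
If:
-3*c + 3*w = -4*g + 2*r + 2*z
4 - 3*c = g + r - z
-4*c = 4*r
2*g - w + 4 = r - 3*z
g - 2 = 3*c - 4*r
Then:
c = -2/15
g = 16/15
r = 2/15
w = -18/5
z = -16/5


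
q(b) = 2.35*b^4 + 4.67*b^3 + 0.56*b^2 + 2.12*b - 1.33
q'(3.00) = 385.37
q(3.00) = 326.51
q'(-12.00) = -14237.08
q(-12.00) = 40713.71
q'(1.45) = 61.86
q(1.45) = 27.55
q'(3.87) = 761.11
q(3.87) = 813.06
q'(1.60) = 78.28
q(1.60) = 38.02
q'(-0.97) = 5.64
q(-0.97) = -5.04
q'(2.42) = 220.10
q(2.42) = 153.86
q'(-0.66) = 4.78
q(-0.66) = -3.38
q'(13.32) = 24717.43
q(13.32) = 85137.68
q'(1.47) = 63.90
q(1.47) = 28.80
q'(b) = 9.4*b^3 + 14.01*b^2 + 1.12*b + 2.12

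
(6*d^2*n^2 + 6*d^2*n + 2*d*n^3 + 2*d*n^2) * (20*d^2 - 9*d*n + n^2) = 120*d^4*n^2 + 120*d^4*n - 14*d^3*n^3 - 14*d^3*n^2 - 12*d^2*n^4 - 12*d^2*n^3 + 2*d*n^5 + 2*d*n^4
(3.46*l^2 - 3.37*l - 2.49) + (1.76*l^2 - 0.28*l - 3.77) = 5.22*l^2 - 3.65*l - 6.26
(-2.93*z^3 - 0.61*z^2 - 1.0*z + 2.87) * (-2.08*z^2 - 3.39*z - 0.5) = 6.0944*z^5 + 11.2015*z^4 + 5.6129*z^3 - 2.2746*z^2 - 9.2293*z - 1.435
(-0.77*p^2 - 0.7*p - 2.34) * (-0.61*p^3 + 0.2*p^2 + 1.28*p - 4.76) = 0.4697*p^5 + 0.273*p^4 + 0.3018*p^3 + 2.3012*p^2 + 0.3368*p + 11.1384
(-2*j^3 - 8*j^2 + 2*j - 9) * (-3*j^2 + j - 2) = 6*j^5 + 22*j^4 - 10*j^3 + 45*j^2 - 13*j + 18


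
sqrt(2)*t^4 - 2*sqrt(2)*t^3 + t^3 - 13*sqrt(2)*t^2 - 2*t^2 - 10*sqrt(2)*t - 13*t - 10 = (t - 5)*(t + 1)*(t + 2)*(sqrt(2)*t + 1)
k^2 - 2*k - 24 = (k - 6)*(k + 4)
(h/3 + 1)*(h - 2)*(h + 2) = h^3/3 + h^2 - 4*h/3 - 4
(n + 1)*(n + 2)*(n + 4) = n^3 + 7*n^2 + 14*n + 8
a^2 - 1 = (a - 1)*(a + 1)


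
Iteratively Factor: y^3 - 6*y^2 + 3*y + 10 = (y - 2)*(y^2 - 4*y - 5) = (y - 5)*(y - 2)*(y + 1)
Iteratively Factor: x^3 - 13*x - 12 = (x + 1)*(x^2 - x - 12) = (x - 4)*(x + 1)*(x + 3)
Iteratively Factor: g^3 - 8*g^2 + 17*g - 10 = (g - 2)*(g^2 - 6*g + 5) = (g - 2)*(g - 1)*(g - 5)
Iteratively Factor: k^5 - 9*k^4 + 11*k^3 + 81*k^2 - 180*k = (k + 3)*(k^4 - 12*k^3 + 47*k^2 - 60*k) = k*(k + 3)*(k^3 - 12*k^2 + 47*k - 60) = k*(k - 4)*(k + 3)*(k^2 - 8*k + 15) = k*(k - 5)*(k - 4)*(k + 3)*(k - 3)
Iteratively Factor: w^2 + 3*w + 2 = (w + 2)*(w + 1)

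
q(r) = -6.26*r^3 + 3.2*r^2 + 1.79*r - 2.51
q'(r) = -18.78*r^2 + 6.4*r + 1.79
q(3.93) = -326.02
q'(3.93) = -263.11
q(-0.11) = -2.66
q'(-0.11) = 0.86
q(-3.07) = 203.28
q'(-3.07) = -194.86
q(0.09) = -2.33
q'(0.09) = 2.21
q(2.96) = -131.52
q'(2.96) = -143.81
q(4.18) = -396.31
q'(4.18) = -299.59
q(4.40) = -465.93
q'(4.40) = -333.63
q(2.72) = -99.94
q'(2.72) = -119.74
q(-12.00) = 11254.09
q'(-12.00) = -2779.33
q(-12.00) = 11254.09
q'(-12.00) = -2779.33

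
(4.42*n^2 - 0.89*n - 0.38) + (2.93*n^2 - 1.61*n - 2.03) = 7.35*n^2 - 2.5*n - 2.41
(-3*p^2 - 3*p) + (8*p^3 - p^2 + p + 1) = 8*p^3 - 4*p^2 - 2*p + 1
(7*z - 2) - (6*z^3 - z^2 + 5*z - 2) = -6*z^3 + z^2 + 2*z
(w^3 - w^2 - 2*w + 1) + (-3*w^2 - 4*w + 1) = w^3 - 4*w^2 - 6*w + 2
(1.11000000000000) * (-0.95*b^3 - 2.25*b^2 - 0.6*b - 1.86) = -1.0545*b^3 - 2.4975*b^2 - 0.666*b - 2.0646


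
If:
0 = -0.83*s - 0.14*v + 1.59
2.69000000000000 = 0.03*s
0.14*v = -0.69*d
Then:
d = 105.56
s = 89.67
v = -520.24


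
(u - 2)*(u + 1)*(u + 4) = u^3 + 3*u^2 - 6*u - 8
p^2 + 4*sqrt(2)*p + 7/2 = (p + sqrt(2)/2)*(p + 7*sqrt(2)/2)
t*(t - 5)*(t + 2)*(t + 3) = t^4 - 19*t^2 - 30*t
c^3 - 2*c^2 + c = c*(c - 1)^2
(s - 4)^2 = s^2 - 8*s + 16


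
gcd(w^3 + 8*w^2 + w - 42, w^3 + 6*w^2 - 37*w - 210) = w + 7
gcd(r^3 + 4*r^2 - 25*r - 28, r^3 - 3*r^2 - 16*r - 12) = r + 1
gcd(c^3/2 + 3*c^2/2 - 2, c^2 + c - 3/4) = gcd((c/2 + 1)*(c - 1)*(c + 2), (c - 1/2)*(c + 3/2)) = 1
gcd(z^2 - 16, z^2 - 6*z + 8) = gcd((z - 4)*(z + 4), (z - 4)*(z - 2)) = z - 4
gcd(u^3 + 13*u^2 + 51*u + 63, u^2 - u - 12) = u + 3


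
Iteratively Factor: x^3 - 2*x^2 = (x)*(x^2 - 2*x) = x*(x - 2)*(x)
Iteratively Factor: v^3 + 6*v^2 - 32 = (v + 4)*(v^2 + 2*v - 8) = (v - 2)*(v + 4)*(v + 4)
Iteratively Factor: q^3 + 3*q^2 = (q + 3)*(q^2) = q*(q + 3)*(q)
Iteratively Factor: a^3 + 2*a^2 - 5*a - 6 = (a + 1)*(a^2 + a - 6) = (a + 1)*(a + 3)*(a - 2)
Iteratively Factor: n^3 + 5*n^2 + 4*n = (n + 1)*(n^2 + 4*n) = n*(n + 1)*(n + 4)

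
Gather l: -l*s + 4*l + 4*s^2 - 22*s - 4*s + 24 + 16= l*(4 - s) + 4*s^2 - 26*s + 40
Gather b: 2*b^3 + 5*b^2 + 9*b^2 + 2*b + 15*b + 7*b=2*b^3 + 14*b^2 + 24*b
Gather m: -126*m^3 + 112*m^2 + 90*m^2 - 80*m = -126*m^3 + 202*m^2 - 80*m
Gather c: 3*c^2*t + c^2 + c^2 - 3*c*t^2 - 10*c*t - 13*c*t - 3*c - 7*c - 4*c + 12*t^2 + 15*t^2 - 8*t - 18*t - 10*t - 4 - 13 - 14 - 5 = c^2*(3*t + 2) + c*(-3*t^2 - 23*t - 14) + 27*t^2 - 36*t - 36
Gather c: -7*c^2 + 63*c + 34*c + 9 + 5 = -7*c^2 + 97*c + 14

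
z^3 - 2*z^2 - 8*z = z*(z - 4)*(z + 2)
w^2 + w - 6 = (w - 2)*(w + 3)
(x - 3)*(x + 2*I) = x^2 - 3*x + 2*I*x - 6*I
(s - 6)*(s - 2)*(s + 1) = s^3 - 7*s^2 + 4*s + 12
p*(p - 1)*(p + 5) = p^3 + 4*p^2 - 5*p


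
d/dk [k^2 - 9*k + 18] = 2*k - 9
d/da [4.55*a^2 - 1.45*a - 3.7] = 9.1*a - 1.45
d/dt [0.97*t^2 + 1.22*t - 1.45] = 1.94*t + 1.22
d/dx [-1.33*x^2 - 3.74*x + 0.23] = -2.66*x - 3.74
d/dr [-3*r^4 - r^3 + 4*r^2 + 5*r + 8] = -12*r^3 - 3*r^2 + 8*r + 5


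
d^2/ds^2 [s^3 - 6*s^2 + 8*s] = 6*s - 12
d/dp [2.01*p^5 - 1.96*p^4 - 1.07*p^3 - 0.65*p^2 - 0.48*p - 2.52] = 10.05*p^4 - 7.84*p^3 - 3.21*p^2 - 1.3*p - 0.48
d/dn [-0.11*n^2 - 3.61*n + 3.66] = -0.22*n - 3.61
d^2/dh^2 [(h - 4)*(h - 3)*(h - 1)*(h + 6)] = 12*h^2 - 12*h - 58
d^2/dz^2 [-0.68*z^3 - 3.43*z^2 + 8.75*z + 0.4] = -4.08*z - 6.86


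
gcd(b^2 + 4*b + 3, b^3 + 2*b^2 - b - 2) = b + 1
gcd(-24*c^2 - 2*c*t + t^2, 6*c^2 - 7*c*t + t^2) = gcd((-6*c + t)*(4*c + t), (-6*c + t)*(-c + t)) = -6*c + t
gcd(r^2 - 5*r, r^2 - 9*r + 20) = r - 5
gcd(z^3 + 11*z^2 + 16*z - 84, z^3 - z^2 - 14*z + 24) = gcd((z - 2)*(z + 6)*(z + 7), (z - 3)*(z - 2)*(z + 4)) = z - 2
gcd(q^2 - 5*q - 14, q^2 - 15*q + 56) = q - 7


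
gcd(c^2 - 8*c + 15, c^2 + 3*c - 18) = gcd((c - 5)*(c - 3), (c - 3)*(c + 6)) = c - 3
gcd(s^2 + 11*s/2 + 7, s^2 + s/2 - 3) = s + 2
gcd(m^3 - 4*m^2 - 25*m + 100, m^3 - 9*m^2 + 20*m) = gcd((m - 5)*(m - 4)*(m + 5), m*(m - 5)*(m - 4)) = m^2 - 9*m + 20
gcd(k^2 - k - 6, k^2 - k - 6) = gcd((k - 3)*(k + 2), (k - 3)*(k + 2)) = k^2 - k - 6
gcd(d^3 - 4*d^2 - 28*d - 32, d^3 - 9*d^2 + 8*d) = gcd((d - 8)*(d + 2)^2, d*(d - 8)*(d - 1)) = d - 8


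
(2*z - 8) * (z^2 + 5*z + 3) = 2*z^3 + 2*z^2 - 34*z - 24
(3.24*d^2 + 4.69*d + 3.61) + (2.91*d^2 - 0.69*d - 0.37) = 6.15*d^2 + 4.0*d + 3.24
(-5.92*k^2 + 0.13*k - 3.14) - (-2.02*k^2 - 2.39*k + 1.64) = -3.9*k^2 + 2.52*k - 4.78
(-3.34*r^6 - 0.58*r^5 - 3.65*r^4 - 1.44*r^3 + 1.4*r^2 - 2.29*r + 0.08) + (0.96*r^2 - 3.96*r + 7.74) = -3.34*r^6 - 0.58*r^5 - 3.65*r^4 - 1.44*r^3 + 2.36*r^2 - 6.25*r + 7.82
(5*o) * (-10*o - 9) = -50*o^2 - 45*o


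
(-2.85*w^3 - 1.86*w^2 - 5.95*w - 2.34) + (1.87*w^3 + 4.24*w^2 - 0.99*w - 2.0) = -0.98*w^3 + 2.38*w^2 - 6.94*w - 4.34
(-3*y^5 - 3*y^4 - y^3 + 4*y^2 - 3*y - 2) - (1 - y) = -3*y^5 - 3*y^4 - y^3 + 4*y^2 - 2*y - 3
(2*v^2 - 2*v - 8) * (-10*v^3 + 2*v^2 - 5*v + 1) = -20*v^5 + 24*v^4 + 66*v^3 - 4*v^2 + 38*v - 8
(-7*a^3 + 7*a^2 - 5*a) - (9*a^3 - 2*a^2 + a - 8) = -16*a^3 + 9*a^2 - 6*a + 8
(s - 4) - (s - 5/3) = -7/3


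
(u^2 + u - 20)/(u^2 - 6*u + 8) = (u + 5)/(u - 2)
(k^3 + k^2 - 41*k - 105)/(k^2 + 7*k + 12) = (k^2 - 2*k - 35)/(k + 4)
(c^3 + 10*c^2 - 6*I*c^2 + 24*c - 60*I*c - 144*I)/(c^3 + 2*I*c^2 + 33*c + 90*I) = (c^2 + 10*c + 24)/(c^2 + 8*I*c - 15)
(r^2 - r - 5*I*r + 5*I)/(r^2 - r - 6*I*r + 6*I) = (r - 5*I)/(r - 6*I)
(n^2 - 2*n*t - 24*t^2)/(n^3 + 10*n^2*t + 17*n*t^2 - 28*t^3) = (-n + 6*t)/(-n^2 - 6*n*t + 7*t^2)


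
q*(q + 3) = q^2 + 3*q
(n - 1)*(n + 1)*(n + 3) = n^3 + 3*n^2 - n - 3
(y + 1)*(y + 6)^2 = y^3 + 13*y^2 + 48*y + 36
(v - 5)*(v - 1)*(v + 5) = v^3 - v^2 - 25*v + 25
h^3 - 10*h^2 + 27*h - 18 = (h - 6)*(h - 3)*(h - 1)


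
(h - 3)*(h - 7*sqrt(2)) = h^2 - 7*sqrt(2)*h - 3*h + 21*sqrt(2)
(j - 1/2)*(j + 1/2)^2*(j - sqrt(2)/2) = j^4 - sqrt(2)*j^3/2 + j^3/2 - sqrt(2)*j^2/4 - j^2/4 - j/8 + sqrt(2)*j/8 + sqrt(2)/16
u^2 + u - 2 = (u - 1)*(u + 2)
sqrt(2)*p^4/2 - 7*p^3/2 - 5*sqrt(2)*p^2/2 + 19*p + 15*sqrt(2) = (p - 3*sqrt(2))*(p - 5*sqrt(2)/2)*(p + sqrt(2))*(sqrt(2)*p/2 + 1)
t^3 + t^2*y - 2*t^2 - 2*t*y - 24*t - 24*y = (t - 6)*(t + 4)*(t + y)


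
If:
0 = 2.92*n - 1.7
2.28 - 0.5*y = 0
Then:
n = 0.58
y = 4.56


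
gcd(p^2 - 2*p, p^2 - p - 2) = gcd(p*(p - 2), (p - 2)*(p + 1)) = p - 2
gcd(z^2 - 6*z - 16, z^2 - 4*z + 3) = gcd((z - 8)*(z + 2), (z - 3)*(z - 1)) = 1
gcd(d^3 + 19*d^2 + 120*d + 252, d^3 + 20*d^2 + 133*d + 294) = d^2 + 13*d + 42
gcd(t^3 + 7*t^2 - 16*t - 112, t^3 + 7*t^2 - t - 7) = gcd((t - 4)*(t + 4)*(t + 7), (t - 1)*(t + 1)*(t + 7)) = t + 7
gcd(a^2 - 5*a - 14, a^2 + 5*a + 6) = a + 2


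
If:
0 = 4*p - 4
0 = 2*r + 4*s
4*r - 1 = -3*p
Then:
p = 1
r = -1/2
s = 1/4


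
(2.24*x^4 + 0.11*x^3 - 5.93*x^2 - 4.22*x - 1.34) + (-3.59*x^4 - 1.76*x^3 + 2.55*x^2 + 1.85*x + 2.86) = -1.35*x^4 - 1.65*x^3 - 3.38*x^2 - 2.37*x + 1.52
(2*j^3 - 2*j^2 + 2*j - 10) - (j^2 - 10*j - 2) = 2*j^3 - 3*j^2 + 12*j - 8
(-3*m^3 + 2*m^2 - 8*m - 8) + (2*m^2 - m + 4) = -3*m^3 + 4*m^2 - 9*m - 4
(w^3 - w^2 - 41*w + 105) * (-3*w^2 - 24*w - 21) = -3*w^5 - 21*w^4 + 126*w^3 + 690*w^2 - 1659*w - 2205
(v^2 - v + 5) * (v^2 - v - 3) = v^4 - 2*v^3 + 3*v^2 - 2*v - 15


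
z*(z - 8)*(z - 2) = z^3 - 10*z^2 + 16*z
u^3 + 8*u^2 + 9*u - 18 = (u - 1)*(u + 3)*(u + 6)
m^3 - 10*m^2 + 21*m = m*(m - 7)*(m - 3)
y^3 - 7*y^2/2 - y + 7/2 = (y - 7/2)*(y - 1)*(y + 1)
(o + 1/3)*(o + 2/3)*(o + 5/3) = o^3 + 8*o^2/3 + 17*o/9 + 10/27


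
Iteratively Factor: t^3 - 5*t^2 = (t)*(t^2 - 5*t) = t^2*(t - 5)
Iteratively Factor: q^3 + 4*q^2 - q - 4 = (q - 1)*(q^2 + 5*q + 4) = (q - 1)*(q + 4)*(q + 1)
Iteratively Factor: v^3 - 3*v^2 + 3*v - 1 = (v - 1)*(v^2 - 2*v + 1) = (v - 1)^2*(v - 1)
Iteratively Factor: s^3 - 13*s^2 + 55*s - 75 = (s - 3)*(s^2 - 10*s + 25) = (s - 5)*(s - 3)*(s - 5)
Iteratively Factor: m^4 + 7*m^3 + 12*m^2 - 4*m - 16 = (m + 4)*(m^3 + 3*m^2 - 4) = (m + 2)*(m + 4)*(m^2 + m - 2) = (m + 2)^2*(m + 4)*(m - 1)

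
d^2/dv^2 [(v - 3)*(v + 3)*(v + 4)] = 6*v + 8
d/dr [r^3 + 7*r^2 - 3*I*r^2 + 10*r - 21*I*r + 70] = 3*r^2 + r*(14 - 6*I) + 10 - 21*I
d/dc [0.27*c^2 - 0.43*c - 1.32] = 0.54*c - 0.43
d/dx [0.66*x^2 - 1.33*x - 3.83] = 1.32*x - 1.33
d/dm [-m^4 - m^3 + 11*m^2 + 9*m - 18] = -4*m^3 - 3*m^2 + 22*m + 9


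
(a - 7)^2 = a^2 - 14*a + 49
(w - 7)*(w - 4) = w^2 - 11*w + 28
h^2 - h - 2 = (h - 2)*(h + 1)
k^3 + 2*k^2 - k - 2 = (k - 1)*(k + 1)*(k + 2)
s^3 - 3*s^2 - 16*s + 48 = (s - 4)*(s - 3)*(s + 4)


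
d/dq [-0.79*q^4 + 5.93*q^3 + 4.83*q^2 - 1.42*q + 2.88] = -3.16*q^3 + 17.79*q^2 + 9.66*q - 1.42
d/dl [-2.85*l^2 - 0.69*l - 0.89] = -5.7*l - 0.69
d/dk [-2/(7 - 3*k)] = -6/(3*k - 7)^2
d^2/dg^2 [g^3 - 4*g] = 6*g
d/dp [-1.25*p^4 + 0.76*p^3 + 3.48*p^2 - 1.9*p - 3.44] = -5.0*p^3 + 2.28*p^2 + 6.96*p - 1.9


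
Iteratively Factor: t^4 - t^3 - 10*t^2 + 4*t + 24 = (t - 2)*(t^3 + t^2 - 8*t - 12) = (t - 2)*(t + 2)*(t^2 - t - 6) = (t - 3)*(t - 2)*(t + 2)*(t + 2)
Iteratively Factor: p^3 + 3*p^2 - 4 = (p + 2)*(p^2 + p - 2) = (p + 2)^2*(p - 1)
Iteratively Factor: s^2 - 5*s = (s)*(s - 5)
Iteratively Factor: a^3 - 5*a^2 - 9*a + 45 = (a - 3)*(a^2 - 2*a - 15) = (a - 3)*(a + 3)*(a - 5)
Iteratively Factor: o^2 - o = (o)*(o - 1)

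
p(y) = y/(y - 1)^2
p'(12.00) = -0.00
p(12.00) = 0.10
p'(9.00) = -0.02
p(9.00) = 0.14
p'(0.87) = 851.16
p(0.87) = 51.48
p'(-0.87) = 0.02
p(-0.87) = -0.25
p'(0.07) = 1.33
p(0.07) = 0.08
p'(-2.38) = -0.04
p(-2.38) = -0.21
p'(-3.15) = -0.03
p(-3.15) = -0.18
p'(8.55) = -0.02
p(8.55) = 0.15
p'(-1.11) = -0.01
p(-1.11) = -0.25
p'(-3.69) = -0.03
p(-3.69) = -0.17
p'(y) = -2*y/(y - 1)^3 + (y - 1)^(-2)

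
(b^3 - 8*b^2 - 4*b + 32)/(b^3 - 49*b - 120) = (b^2 - 4)/(b^2 + 8*b + 15)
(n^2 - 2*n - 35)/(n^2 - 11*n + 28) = (n + 5)/(n - 4)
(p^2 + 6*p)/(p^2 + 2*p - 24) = p/(p - 4)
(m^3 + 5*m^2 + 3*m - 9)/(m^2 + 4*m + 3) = (m^2 + 2*m - 3)/(m + 1)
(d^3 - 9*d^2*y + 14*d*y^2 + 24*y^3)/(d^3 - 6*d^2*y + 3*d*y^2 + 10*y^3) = (d^2 - 10*d*y + 24*y^2)/(d^2 - 7*d*y + 10*y^2)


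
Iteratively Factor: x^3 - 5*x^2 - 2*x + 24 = (x + 2)*(x^2 - 7*x + 12) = (x - 3)*(x + 2)*(x - 4)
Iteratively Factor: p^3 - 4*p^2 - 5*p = (p + 1)*(p^2 - 5*p) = (p - 5)*(p + 1)*(p)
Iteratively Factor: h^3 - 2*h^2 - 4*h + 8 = (h - 2)*(h^2 - 4) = (h - 2)*(h + 2)*(h - 2)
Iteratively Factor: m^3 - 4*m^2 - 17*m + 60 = (m - 3)*(m^2 - m - 20) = (m - 5)*(m - 3)*(m + 4)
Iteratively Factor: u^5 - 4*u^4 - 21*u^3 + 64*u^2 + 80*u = (u - 5)*(u^4 + u^3 - 16*u^2 - 16*u) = u*(u - 5)*(u^3 + u^2 - 16*u - 16) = u*(u - 5)*(u - 4)*(u^2 + 5*u + 4) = u*(u - 5)*(u - 4)*(u + 1)*(u + 4)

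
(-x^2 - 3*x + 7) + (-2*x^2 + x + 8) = -3*x^2 - 2*x + 15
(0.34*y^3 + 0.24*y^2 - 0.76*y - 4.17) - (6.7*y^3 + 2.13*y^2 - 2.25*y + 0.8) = -6.36*y^3 - 1.89*y^2 + 1.49*y - 4.97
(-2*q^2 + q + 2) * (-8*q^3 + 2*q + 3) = 16*q^5 - 8*q^4 - 20*q^3 - 4*q^2 + 7*q + 6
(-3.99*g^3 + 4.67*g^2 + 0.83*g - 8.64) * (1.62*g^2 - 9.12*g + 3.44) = -6.4638*g^5 + 43.9542*g^4 - 54.9714*g^3 - 5.5016*g^2 + 81.652*g - 29.7216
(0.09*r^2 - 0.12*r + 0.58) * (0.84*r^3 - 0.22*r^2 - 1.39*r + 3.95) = 0.0756*r^5 - 0.1206*r^4 + 0.3885*r^3 + 0.3947*r^2 - 1.2802*r + 2.291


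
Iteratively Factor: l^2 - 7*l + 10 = (l - 5)*(l - 2)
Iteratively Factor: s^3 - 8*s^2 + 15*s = (s)*(s^2 - 8*s + 15) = s*(s - 5)*(s - 3)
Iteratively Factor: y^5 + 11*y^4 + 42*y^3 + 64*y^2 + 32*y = (y)*(y^4 + 11*y^3 + 42*y^2 + 64*y + 32) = y*(y + 1)*(y^3 + 10*y^2 + 32*y + 32) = y*(y + 1)*(y + 4)*(y^2 + 6*y + 8) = y*(y + 1)*(y + 4)^2*(y + 2)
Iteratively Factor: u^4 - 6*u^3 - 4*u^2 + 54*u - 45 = (u - 1)*(u^3 - 5*u^2 - 9*u + 45) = (u - 5)*(u - 1)*(u^2 - 9) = (u - 5)*(u - 3)*(u - 1)*(u + 3)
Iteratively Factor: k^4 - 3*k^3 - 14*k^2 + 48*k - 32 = (k - 4)*(k^3 + k^2 - 10*k + 8) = (k - 4)*(k - 2)*(k^2 + 3*k - 4) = (k - 4)*(k - 2)*(k + 4)*(k - 1)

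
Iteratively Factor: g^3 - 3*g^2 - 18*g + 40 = (g - 5)*(g^2 + 2*g - 8) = (g - 5)*(g - 2)*(g + 4)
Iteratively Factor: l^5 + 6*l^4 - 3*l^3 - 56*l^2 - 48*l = (l + 1)*(l^4 + 5*l^3 - 8*l^2 - 48*l) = l*(l + 1)*(l^3 + 5*l^2 - 8*l - 48) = l*(l + 1)*(l + 4)*(l^2 + l - 12) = l*(l + 1)*(l + 4)^2*(l - 3)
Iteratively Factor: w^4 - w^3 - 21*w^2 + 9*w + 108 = (w - 4)*(w^3 + 3*w^2 - 9*w - 27) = (w - 4)*(w - 3)*(w^2 + 6*w + 9) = (w - 4)*(w - 3)*(w + 3)*(w + 3)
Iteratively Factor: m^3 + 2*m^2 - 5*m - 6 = (m - 2)*(m^2 + 4*m + 3) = (m - 2)*(m + 3)*(m + 1)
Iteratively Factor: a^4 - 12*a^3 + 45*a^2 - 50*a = (a)*(a^3 - 12*a^2 + 45*a - 50) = a*(a - 5)*(a^2 - 7*a + 10) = a*(a - 5)*(a - 2)*(a - 5)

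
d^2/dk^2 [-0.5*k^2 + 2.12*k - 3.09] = -1.00000000000000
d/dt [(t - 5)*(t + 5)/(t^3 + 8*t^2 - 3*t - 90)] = (-t^2 + 10*t - 3)/(t^4 + 6*t^3 - 27*t^2 - 108*t + 324)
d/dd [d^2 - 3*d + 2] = 2*d - 3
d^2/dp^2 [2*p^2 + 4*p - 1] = 4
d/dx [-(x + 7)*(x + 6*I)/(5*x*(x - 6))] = (x^2*(13 + 6*I) + 84*I*x - 252*I)/(5*x^2*(x^2 - 12*x + 36))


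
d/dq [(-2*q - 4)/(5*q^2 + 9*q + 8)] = 10*(q^2 + 4*q + 2)/(25*q^4 + 90*q^3 + 161*q^2 + 144*q + 64)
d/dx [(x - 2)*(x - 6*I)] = 2*x - 2 - 6*I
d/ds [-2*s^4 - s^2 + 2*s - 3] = -8*s^3 - 2*s + 2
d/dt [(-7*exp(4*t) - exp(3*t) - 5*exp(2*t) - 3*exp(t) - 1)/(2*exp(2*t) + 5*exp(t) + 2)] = (-28*exp(5*t) - 107*exp(4*t) - 66*exp(3*t) - 25*exp(2*t) - 16*exp(t) - 1)*exp(t)/(4*exp(4*t) + 20*exp(3*t) + 33*exp(2*t) + 20*exp(t) + 4)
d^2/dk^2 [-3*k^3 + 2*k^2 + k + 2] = 4 - 18*k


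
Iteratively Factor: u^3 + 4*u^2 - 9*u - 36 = (u - 3)*(u^2 + 7*u + 12) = (u - 3)*(u + 3)*(u + 4)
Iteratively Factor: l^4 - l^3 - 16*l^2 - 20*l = (l + 2)*(l^3 - 3*l^2 - 10*l) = (l - 5)*(l + 2)*(l^2 + 2*l) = l*(l - 5)*(l + 2)*(l + 2)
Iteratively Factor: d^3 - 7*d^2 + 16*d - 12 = (d - 3)*(d^2 - 4*d + 4) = (d - 3)*(d - 2)*(d - 2)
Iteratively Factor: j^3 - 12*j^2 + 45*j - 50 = (j - 2)*(j^2 - 10*j + 25) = (j - 5)*(j - 2)*(j - 5)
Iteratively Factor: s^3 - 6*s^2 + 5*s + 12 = (s - 4)*(s^2 - 2*s - 3) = (s - 4)*(s + 1)*(s - 3)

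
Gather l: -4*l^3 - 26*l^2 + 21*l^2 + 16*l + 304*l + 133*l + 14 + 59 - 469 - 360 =-4*l^3 - 5*l^2 + 453*l - 756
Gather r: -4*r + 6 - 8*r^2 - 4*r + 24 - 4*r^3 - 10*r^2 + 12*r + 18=-4*r^3 - 18*r^2 + 4*r + 48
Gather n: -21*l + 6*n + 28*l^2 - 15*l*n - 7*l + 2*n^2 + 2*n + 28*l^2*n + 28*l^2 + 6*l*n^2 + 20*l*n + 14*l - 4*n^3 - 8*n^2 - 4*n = 56*l^2 - 14*l - 4*n^3 + n^2*(6*l - 6) + n*(28*l^2 + 5*l + 4)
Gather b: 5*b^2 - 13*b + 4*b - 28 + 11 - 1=5*b^2 - 9*b - 18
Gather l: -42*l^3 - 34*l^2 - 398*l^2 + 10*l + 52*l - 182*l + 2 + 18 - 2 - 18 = -42*l^3 - 432*l^2 - 120*l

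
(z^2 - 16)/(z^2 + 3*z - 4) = (z - 4)/(z - 1)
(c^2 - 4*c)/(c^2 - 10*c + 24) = c/(c - 6)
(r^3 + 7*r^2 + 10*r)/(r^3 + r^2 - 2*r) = (r + 5)/(r - 1)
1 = 1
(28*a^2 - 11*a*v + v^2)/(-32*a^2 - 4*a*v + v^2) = (-28*a^2 + 11*a*v - v^2)/(32*a^2 + 4*a*v - v^2)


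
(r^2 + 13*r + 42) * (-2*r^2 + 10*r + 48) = -2*r^4 - 16*r^3 + 94*r^2 + 1044*r + 2016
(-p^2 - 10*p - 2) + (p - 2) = -p^2 - 9*p - 4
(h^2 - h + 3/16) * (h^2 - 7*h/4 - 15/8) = h^4 - 11*h^3/4 + h^2/16 + 99*h/64 - 45/128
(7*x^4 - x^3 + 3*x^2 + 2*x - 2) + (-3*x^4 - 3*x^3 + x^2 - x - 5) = 4*x^4 - 4*x^3 + 4*x^2 + x - 7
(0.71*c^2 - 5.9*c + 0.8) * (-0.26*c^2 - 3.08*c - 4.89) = -0.1846*c^4 - 0.6528*c^3 + 14.4921*c^2 + 26.387*c - 3.912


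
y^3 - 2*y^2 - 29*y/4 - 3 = (y - 4)*(y + 1/2)*(y + 3/2)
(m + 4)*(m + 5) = m^2 + 9*m + 20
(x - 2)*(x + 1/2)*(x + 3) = x^3 + 3*x^2/2 - 11*x/2 - 3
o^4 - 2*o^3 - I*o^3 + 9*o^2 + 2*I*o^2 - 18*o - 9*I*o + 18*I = (o - 2)*(o - 3*I)*(o - I)*(o + 3*I)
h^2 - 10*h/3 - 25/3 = (h - 5)*(h + 5/3)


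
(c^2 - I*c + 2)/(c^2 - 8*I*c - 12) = (c + I)/(c - 6*I)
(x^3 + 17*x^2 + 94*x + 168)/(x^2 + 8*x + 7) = (x^2 + 10*x + 24)/(x + 1)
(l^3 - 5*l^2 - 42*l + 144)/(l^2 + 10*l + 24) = (l^2 - 11*l + 24)/(l + 4)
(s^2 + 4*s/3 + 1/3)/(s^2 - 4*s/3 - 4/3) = (3*s^2 + 4*s + 1)/(3*s^2 - 4*s - 4)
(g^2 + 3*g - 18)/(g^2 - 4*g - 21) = (-g^2 - 3*g + 18)/(-g^2 + 4*g + 21)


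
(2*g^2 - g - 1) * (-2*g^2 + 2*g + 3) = -4*g^4 + 6*g^3 + 6*g^2 - 5*g - 3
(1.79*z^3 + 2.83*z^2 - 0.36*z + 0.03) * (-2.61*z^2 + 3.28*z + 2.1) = -4.6719*z^5 - 1.5151*z^4 + 13.981*z^3 + 4.6839*z^2 - 0.6576*z + 0.063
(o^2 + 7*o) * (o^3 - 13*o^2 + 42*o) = o^5 - 6*o^4 - 49*o^3 + 294*o^2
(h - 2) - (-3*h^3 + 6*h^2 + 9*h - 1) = 3*h^3 - 6*h^2 - 8*h - 1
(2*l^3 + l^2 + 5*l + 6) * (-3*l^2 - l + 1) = -6*l^5 - 5*l^4 - 14*l^3 - 22*l^2 - l + 6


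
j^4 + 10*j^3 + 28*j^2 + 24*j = j*(j + 2)^2*(j + 6)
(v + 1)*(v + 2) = v^2 + 3*v + 2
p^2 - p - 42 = (p - 7)*(p + 6)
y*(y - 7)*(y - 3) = y^3 - 10*y^2 + 21*y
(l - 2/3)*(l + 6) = l^2 + 16*l/3 - 4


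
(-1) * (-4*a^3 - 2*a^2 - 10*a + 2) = 4*a^3 + 2*a^2 + 10*a - 2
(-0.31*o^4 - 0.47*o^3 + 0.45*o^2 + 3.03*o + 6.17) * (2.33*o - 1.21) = -0.7223*o^5 - 0.72*o^4 + 1.6172*o^3 + 6.5154*o^2 + 10.7098*o - 7.4657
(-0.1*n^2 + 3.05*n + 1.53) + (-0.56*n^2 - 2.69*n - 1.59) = -0.66*n^2 + 0.36*n - 0.0600000000000001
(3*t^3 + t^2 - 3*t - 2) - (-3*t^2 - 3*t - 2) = 3*t^3 + 4*t^2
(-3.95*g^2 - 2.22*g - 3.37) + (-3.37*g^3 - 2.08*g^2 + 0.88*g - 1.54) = -3.37*g^3 - 6.03*g^2 - 1.34*g - 4.91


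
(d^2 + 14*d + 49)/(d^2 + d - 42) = (d + 7)/(d - 6)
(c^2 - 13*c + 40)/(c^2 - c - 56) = (c - 5)/(c + 7)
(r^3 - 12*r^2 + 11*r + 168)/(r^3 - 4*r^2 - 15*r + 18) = (r^2 - 15*r + 56)/(r^2 - 7*r + 6)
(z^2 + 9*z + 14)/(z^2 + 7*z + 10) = (z + 7)/(z + 5)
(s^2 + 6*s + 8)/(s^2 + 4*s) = (s + 2)/s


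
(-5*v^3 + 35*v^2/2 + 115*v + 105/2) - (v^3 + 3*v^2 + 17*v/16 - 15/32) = -6*v^3 + 29*v^2/2 + 1823*v/16 + 1695/32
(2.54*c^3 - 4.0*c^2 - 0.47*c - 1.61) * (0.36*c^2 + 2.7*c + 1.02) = 0.9144*c^5 + 5.418*c^4 - 8.3784*c^3 - 5.9286*c^2 - 4.8264*c - 1.6422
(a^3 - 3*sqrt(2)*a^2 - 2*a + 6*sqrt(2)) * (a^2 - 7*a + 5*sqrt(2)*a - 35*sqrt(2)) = a^5 - 7*a^4 + 2*sqrt(2)*a^4 - 32*a^3 - 14*sqrt(2)*a^3 - 4*sqrt(2)*a^2 + 224*a^2 + 28*sqrt(2)*a + 60*a - 420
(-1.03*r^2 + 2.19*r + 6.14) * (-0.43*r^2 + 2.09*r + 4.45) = 0.4429*r^4 - 3.0944*r^3 - 2.6466*r^2 + 22.5781*r + 27.323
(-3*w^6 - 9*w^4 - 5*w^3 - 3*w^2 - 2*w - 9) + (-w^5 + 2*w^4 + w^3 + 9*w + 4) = -3*w^6 - w^5 - 7*w^4 - 4*w^3 - 3*w^2 + 7*w - 5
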